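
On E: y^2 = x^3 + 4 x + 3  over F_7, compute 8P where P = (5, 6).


k = 8 = 1000_2 (binary, LSB first: 0001)
Double-and-add from P = (5, 6):
  bit 0 = 0: acc unchanged = O
  bit 1 = 0: acc unchanged = O
  bit 2 = 0: acc unchanged = O
  bit 3 = 1: acc = O + (5, 1) = (5, 1)

8P = (5, 1)


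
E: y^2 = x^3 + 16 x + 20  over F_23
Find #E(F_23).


For each x in F_23, count y with y^2 = x^3 + 16 x + 20 mod 23:
  x = 3: RHS = 3, y in [7, 16]  -> 2 point(s)
  x = 5: RHS = 18, y in [8, 15]  -> 2 point(s)
  x = 8: RHS = 16, y in [4, 19]  -> 2 point(s)
  x = 11: RHS = 9, y in [3, 20]  -> 2 point(s)
  x = 12: RHS = 8, y in [10, 13]  -> 2 point(s)
  x = 15: RHS = 1, y in [1, 22]  -> 2 point(s)
  x = 16: RHS = 2, y in [5, 18]  -> 2 point(s)
  x = 21: RHS = 3, y in [7, 16]  -> 2 point(s)
  x = 22: RHS = 3, y in [7, 16]  -> 2 point(s)
Affine points: 18. Add the point at infinity: total = 19.

#E(F_23) = 19


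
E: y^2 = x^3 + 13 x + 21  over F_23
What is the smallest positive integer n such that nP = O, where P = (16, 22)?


Compute successive multiples of P until we hit O:
  1P = (16, 22)
  2P = (20, 22)
  3P = (10, 1)
  4P = (15, 16)
  5P = (5, 21)
  6P = (6, 4)
  7P = (7, 8)
  8P = (1, 9)
  ... (continuing to 32P)
  32P = O

ord(P) = 32


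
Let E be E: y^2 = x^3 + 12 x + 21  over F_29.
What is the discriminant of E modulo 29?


4 a^3 + 27 b^2 = 4*12^3 + 27*21^2 = 6912 + 11907 = 18819
Delta = -16 * (18819) = -301104
Delta mod 29 = 3

Delta = 3 (mod 29)


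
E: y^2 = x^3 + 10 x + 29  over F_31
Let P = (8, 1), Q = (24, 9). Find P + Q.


P != Q, so use the chord formula.
s = (y2 - y1) / (x2 - x1) = (8) / (16) mod 31 = 16
x3 = s^2 - x1 - x2 mod 31 = 16^2 - 8 - 24 = 7
y3 = s (x1 - x3) - y1 mod 31 = 16 * (8 - 7) - 1 = 15

P + Q = (7, 15)


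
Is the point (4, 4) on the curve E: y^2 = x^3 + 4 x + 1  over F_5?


Check whether y^2 = x^3 + 4 x + 1 (mod 5) for (x, y) = (4, 4).
LHS: y^2 = 4^2 mod 5 = 1
RHS: x^3 + 4 x + 1 = 4^3 + 4*4 + 1 mod 5 = 1
LHS = RHS

Yes, on the curve


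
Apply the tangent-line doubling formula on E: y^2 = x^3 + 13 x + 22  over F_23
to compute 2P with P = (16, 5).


Doubling: s = (3 x1^2 + a) / (2 y1)
s = (3*16^2 + 13) / (2*5) mod 23 = 16
x3 = s^2 - 2 x1 mod 23 = 16^2 - 2*16 = 17
y3 = s (x1 - x3) - y1 mod 23 = 16 * (16 - 17) - 5 = 2

2P = (17, 2)


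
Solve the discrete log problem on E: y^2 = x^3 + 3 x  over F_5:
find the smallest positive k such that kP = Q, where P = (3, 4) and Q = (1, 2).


Enumerate multiples of P until we hit Q = (1, 2):
  1P = (3, 4)
  2P = (4, 1)
  3P = (2, 3)
  4P = (1, 3)
  5P = (0, 0)
  6P = (1, 2)
Match found at i = 6.

k = 6


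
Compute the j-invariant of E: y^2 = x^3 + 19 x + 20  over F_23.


Delta = -16(4 a^3 + 27 b^2) mod 23 = 1
-1728 * (4 a)^3 = -1728 * (4*19)^3 mod 23 = 6
j = 6 * 1^(-1) mod 23 = 6

j = 6 (mod 23)


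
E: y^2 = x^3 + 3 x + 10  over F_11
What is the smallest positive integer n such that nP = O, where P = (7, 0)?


Compute successive multiples of P until we hit O:
  1P = (7, 0)
  2P = O

ord(P) = 2


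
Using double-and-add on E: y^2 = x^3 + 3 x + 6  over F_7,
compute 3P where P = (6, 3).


k = 3 = 11_2 (binary, LSB first: 11)
Double-and-add from P = (6, 3):
  bit 0 = 1: acc = O + (6, 3) = (6, 3)
  bit 1 = 1: acc = (6, 3) + (3, 0) = (6, 4)

3P = (6, 4)


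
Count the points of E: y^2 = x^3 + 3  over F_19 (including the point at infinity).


For each x in F_19, count y with y^2 = x^3 + 0 x + 3 mod 19:
  x = 1: RHS = 4, y in [2, 17]  -> 2 point(s)
  x = 2: RHS = 11, y in [7, 12]  -> 2 point(s)
  x = 3: RHS = 11, y in [7, 12]  -> 2 point(s)
  x = 7: RHS = 4, y in [2, 17]  -> 2 point(s)
  x = 11: RHS = 4, y in [2, 17]  -> 2 point(s)
  x = 14: RHS = 11, y in [7, 12]  -> 2 point(s)
Affine points: 12. Add the point at infinity: total = 13.

#E(F_19) = 13


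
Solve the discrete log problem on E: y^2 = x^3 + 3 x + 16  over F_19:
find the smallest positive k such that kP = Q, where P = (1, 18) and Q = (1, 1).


Enumerate multiples of P until we hit Q = (1, 1):
  1P = (1, 18)
  2P = (7, 0)
  3P = (1, 1)
Match found at i = 3.

k = 3


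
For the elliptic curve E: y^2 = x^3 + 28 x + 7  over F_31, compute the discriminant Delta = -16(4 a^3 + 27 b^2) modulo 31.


4 a^3 + 27 b^2 = 4*28^3 + 27*7^2 = 87808 + 1323 = 89131
Delta = -16 * (89131) = -1426096
Delta mod 31 = 28

Delta = 28 (mod 31)


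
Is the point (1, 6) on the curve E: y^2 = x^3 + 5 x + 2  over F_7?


Check whether y^2 = x^3 + 5 x + 2 (mod 7) for (x, y) = (1, 6).
LHS: y^2 = 6^2 mod 7 = 1
RHS: x^3 + 5 x + 2 = 1^3 + 5*1 + 2 mod 7 = 1
LHS = RHS

Yes, on the curve


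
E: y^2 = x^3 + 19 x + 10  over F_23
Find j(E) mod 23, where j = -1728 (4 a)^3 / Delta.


Delta = -16(4 a^3 + 27 b^2) mod 23 = 19
-1728 * (4 a)^3 = -1728 * (4*19)^3 mod 23 = 6
j = 6 * 19^(-1) mod 23 = 10

j = 10 (mod 23)


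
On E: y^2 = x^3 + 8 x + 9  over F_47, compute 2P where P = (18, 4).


Doubling: s = (3 x1^2 + a) / (2 y1)
s = (3*18^2 + 8) / (2*4) mod 47 = 5
x3 = s^2 - 2 x1 mod 47 = 5^2 - 2*18 = 36
y3 = s (x1 - x3) - y1 mod 47 = 5 * (18 - 36) - 4 = 0

2P = (36, 0)


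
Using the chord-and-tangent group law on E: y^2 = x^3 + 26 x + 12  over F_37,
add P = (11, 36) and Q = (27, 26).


P != Q, so use the chord formula.
s = (y2 - y1) / (x2 - x1) = (27) / (16) mod 37 = 4
x3 = s^2 - x1 - x2 mod 37 = 4^2 - 11 - 27 = 15
y3 = s (x1 - x3) - y1 mod 37 = 4 * (11 - 15) - 36 = 22

P + Q = (15, 22)


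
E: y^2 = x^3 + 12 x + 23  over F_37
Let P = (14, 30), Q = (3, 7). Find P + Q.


P != Q, so use the chord formula.
s = (y2 - y1) / (x2 - x1) = (14) / (26) mod 37 = 29
x3 = s^2 - x1 - x2 mod 37 = 29^2 - 14 - 3 = 10
y3 = s (x1 - x3) - y1 mod 37 = 29 * (14 - 10) - 30 = 12

P + Q = (10, 12)


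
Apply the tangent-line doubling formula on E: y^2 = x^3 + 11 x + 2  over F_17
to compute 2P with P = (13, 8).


Doubling: s = (3 x1^2 + a) / (2 y1)
s = (3*13^2 + 11) / (2*8) mod 17 = 9
x3 = s^2 - 2 x1 mod 17 = 9^2 - 2*13 = 4
y3 = s (x1 - x3) - y1 mod 17 = 9 * (13 - 4) - 8 = 5

2P = (4, 5)


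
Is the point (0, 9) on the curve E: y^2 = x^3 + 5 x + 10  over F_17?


Check whether y^2 = x^3 + 5 x + 10 (mod 17) for (x, y) = (0, 9).
LHS: y^2 = 9^2 mod 17 = 13
RHS: x^3 + 5 x + 10 = 0^3 + 5*0 + 10 mod 17 = 10
LHS != RHS

No, not on the curve


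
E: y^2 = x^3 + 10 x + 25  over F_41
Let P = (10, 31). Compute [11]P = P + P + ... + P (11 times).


k = 11 = 1011_2 (binary, LSB first: 1101)
Double-and-add from P = (10, 31):
  bit 0 = 1: acc = O + (10, 31) = (10, 31)
  bit 1 = 1: acc = (10, 31) + (5, 35) = (25, 22)
  bit 2 = 0: acc unchanged = (25, 22)
  bit 3 = 1: acc = (25, 22) + (21, 36) = (38, 3)

11P = (38, 3)


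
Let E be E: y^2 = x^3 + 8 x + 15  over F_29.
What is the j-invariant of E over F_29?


Delta = -16(4 a^3 + 27 b^2) mod 29 = 10
-1728 * (4 a)^3 = -1728 * (4*8)^3 mod 29 = 5
j = 5 * 10^(-1) mod 29 = 15

j = 15 (mod 29)


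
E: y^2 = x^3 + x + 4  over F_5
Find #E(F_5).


For each x in F_5, count y with y^2 = x^3 + 1 x + 4 mod 5:
  x = 0: RHS = 4, y in [2, 3]  -> 2 point(s)
  x = 1: RHS = 1, y in [1, 4]  -> 2 point(s)
  x = 2: RHS = 4, y in [2, 3]  -> 2 point(s)
  x = 3: RHS = 4, y in [2, 3]  -> 2 point(s)
Affine points: 8. Add the point at infinity: total = 9.

#E(F_5) = 9


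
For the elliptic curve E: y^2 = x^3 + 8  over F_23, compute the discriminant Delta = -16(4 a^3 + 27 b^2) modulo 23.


4 a^3 + 27 b^2 = 4*0^3 + 27*8^2 = 0 + 1728 = 1728
Delta = -16 * (1728) = -27648
Delta mod 23 = 21

Delta = 21 (mod 23)


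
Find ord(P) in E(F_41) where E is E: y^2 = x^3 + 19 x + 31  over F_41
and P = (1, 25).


Compute successive multiples of P until we hit O:
  1P = (1, 25)
  2P = (6, 22)
  3P = (36, 37)
  4P = (8, 30)
  5P = (30, 7)
  6P = (2, 35)
  7P = (15, 40)
  8P = (0, 20)
  ... (continuing to 35P)
  35P = O

ord(P) = 35


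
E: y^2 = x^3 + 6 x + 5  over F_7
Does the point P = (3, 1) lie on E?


Check whether y^2 = x^3 + 6 x + 5 (mod 7) for (x, y) = (3, 1).
LHS: y^2 = 1^2 mod 7 = 1
RHS: x^3 + 6 x + 5 = 3^3 + 6*3 + 5 mod 7 = 1
LHS = RHS

Yes, on the curve


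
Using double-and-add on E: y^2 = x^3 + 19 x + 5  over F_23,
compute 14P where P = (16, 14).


k = 14 = 1110_2 (binary, LSB first: 0111)
Double-and-add from P = (16, 14):
  bit 0 = 0: acc unchanged = O
  bit 1 = 1: acc = O + (15, 10) = (15, 10)
  bit 2 = 1: acc = (15, 10) + (5, 15) = (9, 10)
  bit 3 = 1: acc = (9, 10) + (22, 13) = (19, 16)

14P = (19, 16)


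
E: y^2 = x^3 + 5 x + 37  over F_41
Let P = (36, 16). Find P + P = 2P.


Doubling: s = (3 x1^2 + a) / (2 y1)
s = (3*36^2 + 5) / (2*16) mod 41 = 23
x3 = s^2 - 2 x1 mod 41 = 23^2 - 2*36 = 6
y3 = s (x1 - x3) - y1 mod 41 = 23 * (36 - 6) - 16 = 18

2P = (6, 18)


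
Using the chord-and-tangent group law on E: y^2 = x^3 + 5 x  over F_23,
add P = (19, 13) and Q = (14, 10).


P != Q, so use the chord formula.
s = (y2 - y1) / (x2 - x1) = (20) / (18) mod 23 = 19
x3 = s^2 - x1 - x2 mod 23 = 19^2 - 19 - 14 = 6
y3 = s (x1 - x3) - y1 mod 23 = 19 * (19 - 6) - 13 = 4

P + Q = (6, 4)


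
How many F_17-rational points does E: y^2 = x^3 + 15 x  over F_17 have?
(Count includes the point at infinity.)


For each x in F_17, count y with y^2 = x^3 + 15 x + 0 mod 17:
  x = 0: RHS = 0, y in [0]  -> 1 point(s)
  x = 1: RHS = 16, y in [4, 13]  -> 2 point(s)
  x = 2: RHS = 4, y in [2, 15]  -> 2 point(s)
  x = 3: RHS = 4, y in [2, 15]  -> 2 point(s)
  x = 5: RHS = 13, y in [8, 9]  -> 2 point(s)
  x = 6: RHS = 0, y in [0]  -> 1 point(s)
  x = 11: RHS = 0, y in [0]  -> 1 point(s)
  x = 12: RHS = 4, y in [2, 15]  -> 2 point(s)
  x = 14: RHS = 13, y in [8, 9]  -> 2 point(s)
  x = 15: RHS = 13, y in [8, 9]  -> 2 point(s)
  x = 16: RHS = 1, y in [1, 16]  -> 2 point(s)
Affine points: 19. Add the point at infinity: total = 20.

#E(F_17) = 20


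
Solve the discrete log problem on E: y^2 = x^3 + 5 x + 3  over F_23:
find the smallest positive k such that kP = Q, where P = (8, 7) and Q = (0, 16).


Enumerate multiples of P until we hit Q = (0, 16):
  1P = (8, 7)
  2P = (0, 7)
  3P = (15, 16)
  4P = (4, 8)
  5P = (1, 20)
  6P = (9, 8)
  7P = (7, 17)
  8P = (16, 4)
  9P = (11, 20)
  10P = (10, 15)
  11P = (21, 10)
  12P = (21, 13)
  13P = (10, 8)
  14P = (11, 3)
  15P = (16, 19)
  16P = (7, 6)
  17P = (9, 15)
  18P = (1, 3)
  19P = (4, 15)
  20P = (15, 7)
  21P = (0, 16)
Match found at i = 21.

k = 21


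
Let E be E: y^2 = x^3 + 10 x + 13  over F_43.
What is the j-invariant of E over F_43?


Delta = -16(4 a^3 + 27 b^2) mod 43 = 33
-1728 * (4 a)^3 = -1728 * (4*10)^3 mod 43 = 1
j = 1 * 33^(-1) mod 43 = 30

j = 30 (mod 43)


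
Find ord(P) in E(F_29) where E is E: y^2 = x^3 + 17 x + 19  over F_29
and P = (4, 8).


Compute successive multiples of P until we hit O:
  1P = (4, 8)
  2P = (17, 28)
  3P = (15, 13)
  4P = (15, 16)
  5P = (17, 1)
  6P = (4, 21)
  7P = O

ord(P) = 7


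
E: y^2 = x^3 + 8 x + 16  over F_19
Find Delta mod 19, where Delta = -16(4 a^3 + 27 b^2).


4 a^3 + 27 b^2 = 4*8^3 + 27*16^2 = 2048 + 6912 = 8960
Delta = -16 * (8960) = -143360
Delta mod 19 = 14

Delta = 14 (mod 19)


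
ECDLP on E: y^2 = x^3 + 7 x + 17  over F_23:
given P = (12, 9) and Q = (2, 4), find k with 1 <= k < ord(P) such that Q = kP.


Enumerate multiples of P until we hit Q = (2, 4):
  1P = (12, 9)
  2P = (1, 5)
  3P = (5, 4)
  4P = (22, 20)
  5P = (7, 8)
  6P = (16, 4)
  7P = (21, 8)
  8P = (15, 22)
  9P = (2, 19)
  10P = (10, 12)
  11P = (9, 21)
  12P = (18, 15)
  13P = (17, 9)
  14P = (17, 14)
  15P = (18, 8)
  16P = (9, 2)
  17P = (10, 11)
  18P = (2, 4)
Match found at i = 18.

k = 18


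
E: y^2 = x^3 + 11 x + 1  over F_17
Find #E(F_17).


For each x in F_17, count y with y^2 = x^3 + 11 x + 1 mod 17:
  x = 0: RHS = 1, y in [1, 16]  -> 2 point(s)
  x = 1: RHS = 13, y in [8, 9]  -> 2 point(s)
  x = 7: RHS = 13, y in [8, 9]  -> 2 point(s)
  x = 9: RHS = 13, y in [8, 9]  -> 2 point(s)
  x = 11: RHS = 8, y in [5, 12]  -> 2 point(s)
  x = 12: RHS = 8, y in [5, 12]  -> 2 point(s)
  x = 14: RHS = 9, y in [3, 14]  -> 2 point(s)
Affine points: 14. Add the point at infinity: total = 15.

#E(F_17) = 15


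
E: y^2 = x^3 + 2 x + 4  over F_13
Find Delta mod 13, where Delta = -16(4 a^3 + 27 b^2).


4 a^3 + 27 b^2 = 4*2^3 + 27*4^2 = 32 + 432 = 464
Delta = -16 * (464) = -7424
Delta mod 13 = 12

Delta = 12 (mod 13)


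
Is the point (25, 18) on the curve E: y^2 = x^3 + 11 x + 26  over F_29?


Check whether y^2 = x^3 + 11 x + 26 (mod 29) for (x, y) = (25, 18).
LHS: y^2 = 18^2 mod 29 = 5
RHS: x^3 + 11 x + 26 = 25^3 + 11*25 + 26 mod 29 = 5
LHS = RHS

Yes, on the curve


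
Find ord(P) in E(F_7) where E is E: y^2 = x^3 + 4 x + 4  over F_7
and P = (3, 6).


Compute successive multiples of P until we hit O:
  1P = (3, 6)
  2P = (5, 4)
  3P = (0, 5)
  4P = (1, 4)
  5P = (4, 0)
  6P = (1, 3)
  7P = (0, 2)
  8P = (5, 3)
  ... (continuing to 10P)
  10P = O

ord(P) = 10


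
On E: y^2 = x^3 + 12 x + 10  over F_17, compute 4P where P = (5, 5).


k = 4 = 100_2 (binary, LSB first: 001)
Double-and-add from P = (5, 5):
  bit 0 = 0: acc unchanged = O
  bit 1 = 0: acc unchanged = O
  bit 2 = 1: acc = O + (5, 5) = (5, 5)

4P = (5, 5)


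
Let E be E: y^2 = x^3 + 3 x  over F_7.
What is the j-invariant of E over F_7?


Delta = -16(4 a^3 + 27 b^2) mod 7 = 1
-1728 * (4 a)^3 = -1728 * (4*3)^3 mod 7 = 6
j = 6 * 1^(-1) mod 7 = 6

j = 6 (mod 7)


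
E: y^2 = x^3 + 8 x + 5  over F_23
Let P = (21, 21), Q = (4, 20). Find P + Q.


P != Q, so use the chord formula.
s = (y2 - y1) / (x2 - x1) = (22) / (6) mod 23 = 19
x3 = s^2 - x1 - x2 mod 23 = 19^2 - 21 - 4 = 14
y3 = s (x1 - x3) - y1 mod 23 = 19 * (21 - 14) - 21 = 20

P + Q = (14, 20)


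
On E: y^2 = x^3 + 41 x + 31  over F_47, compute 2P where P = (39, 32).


Doubling: s = (3 x1^2 + a) / (2 y1)
s = (3*39^2 + 41) / (2*32) mod 47 = 22
x3 = s^2 - 2 x1 mod 47 = 22^2 - 2*39 = 30
y3 = s (x1 - x3) - y1 mod 47 = 22 * (39 - 30) - 32 = 25

2P = (30, 25)


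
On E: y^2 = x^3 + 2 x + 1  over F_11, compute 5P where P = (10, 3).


k = 5 = 101_2 (binary, LSB first: 101)
Double-and-add from P = (10, 3):
  bit 0 = 1: acc = O + (10, 3) = (10, 3)
  bit 1 = 0: acc unchanged = (10, 3)
  bit 2 = 1: acc = (10, 3) + (9, 0) = (1, 2)

5P = (1, 2)


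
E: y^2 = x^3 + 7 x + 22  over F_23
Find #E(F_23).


For each x in F_23, count y with y^2 = x^3 + 7 x + 22 mod 23:
  x = 3: RHS = 1, y in [1, 22]  -> 2 point(s)
  x = 6: RHS = 4, y in [2, 21]  -> 2 point(s)
  x = 7: RHS = 0, y in [0]  -> 1 point(s)
  x = 9: RHS = 9, y in [3, 20]  -> 2 point(s)
  x = 11: RHS = 4, y in [2, 21]  -> 2 point(s)
  x = 14: RHS = 12, y in [9, 14]  -> 2 point(s)
  x = 15: RHS = 6, y in [11, 12]  -> 2 point(s)
  x = 18: RHS = 0, y in [0]  -> 1 point(s)
  x = 21: RHS = 0, y in [0]  -> 1 point(s)
Affine points: 15. Add the point at infinity: total = 16.

#E(F_23) = 16


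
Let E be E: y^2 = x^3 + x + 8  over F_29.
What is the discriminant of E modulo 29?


4 a^3 + 27 b^2 = 4*1^3 + 27*8^2 = 4 + 1728 = 1732
Delta = -16 * (1732) = -27712
Delta mod 29 = 12

Delta = 12 (mod 29)


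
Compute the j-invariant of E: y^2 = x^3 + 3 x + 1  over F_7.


Delta = -16(4 a^3 + 27 b^2) mod 7 = 3
-1728 * (4 a)^3 = -1728 * (4*3)^3 mod 7 = 6
j = 6 * 3^(-1) mod 7 = 2

j = 2 (mod 7)


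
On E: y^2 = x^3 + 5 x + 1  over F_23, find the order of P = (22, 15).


Compute successive multiples of P until we hit O:
  1P = (22, 15)
  2P = (8, 1)
  3P = (17, 13)
  4P = (9, 4)
  5P = (10, 4)
  6P = (15, 1)
  7P = (13, 3)
  8P = (0, 22)
  ... (continuing to 31P)
  31P = O

ord(P) = 31


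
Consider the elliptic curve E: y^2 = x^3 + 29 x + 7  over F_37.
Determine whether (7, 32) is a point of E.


Check whether y^2 = x^3 + 29 x + 7 (mod 37) for (x, y) = (7, 32).
LHS: y^2 = 32^2 mod 37 = 25
RHS: x^3 + 29 x + 7 = 7^3 + 29*7 + 7 mod 37 = 35
LHS != RHS

No, not on the curve


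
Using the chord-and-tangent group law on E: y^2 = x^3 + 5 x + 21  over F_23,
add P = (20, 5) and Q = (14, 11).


P != Q, so use the chord formula.
s = (y2 - y1) / (x2 - x1) = (6) / (17) mod 23 = 22
x3 = s^2 - x1 - x2 mod 23 = 22^2 - 20 - 14 = 13
y3 = s (x1 - x3) - y1 mod 23 = 22 * (20 - 13) - 5 = 11

P + Q = (13, 11)


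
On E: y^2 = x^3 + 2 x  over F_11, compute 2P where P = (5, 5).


Doubling: s = (3 x1^2 + a) / (2 y1)
s = (3*5^2 + 2) / (2*5) mod 11 = 0
x3 = s^2 - 2 x1 mod 11 = 0^2 - 2*5 = 1
y3 = s (x1 - x3) - y1 mod 11 = 0 * (5 - 1) - 5 = 6

2P = (1, 6)


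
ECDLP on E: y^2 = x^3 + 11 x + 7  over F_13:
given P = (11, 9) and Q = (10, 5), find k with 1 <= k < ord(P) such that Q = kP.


Enumerate multiples of P until we hit Q = (10, 5):
  1P = (11, 9)
  2P = (8, 10)
  3P = (10, 8)
  4P = (6, 9)
  5P = (9, 4)
  6P = (9, 9)
  7P = (6, 4)
  8P = (10, 5)
Match found at i = 8.

k = 8


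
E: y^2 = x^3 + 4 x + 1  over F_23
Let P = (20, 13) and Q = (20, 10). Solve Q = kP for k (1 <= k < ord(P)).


Enumerate multiples of P until we hit Q = (20, 10):
  1P = (20, 13)
  2P = (8, 19)
  3P = (1, 12)
  4P = (15, 3)
  5P = (15, 20)
  6P = (1, 11)
  7P = (8, 4)
  8P = (20, 10)
Match found at i = 8.

k = 8


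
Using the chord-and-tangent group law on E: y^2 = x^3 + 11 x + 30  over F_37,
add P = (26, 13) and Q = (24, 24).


P != Q, so use the chord formula.
s = (y2 - y1) / (x2 - x1) = (11) / (35) mod 37 = 13
x3 = s^2 - x1 - x2 mod 37 = 13^2 - 26 - 24 = 8
y3 = s (x1 - x3) - y1 mod 37 = 13 * (26 - 8) - 13 = 36

P + Q = (8, 36)


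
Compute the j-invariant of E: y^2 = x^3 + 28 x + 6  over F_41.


Delta = -16(4 a^3 + 27 b^2) mod 41 = 6
-1728 * (4 a)^3 = -1728 * (4*28)^3 mod 41 = 32
j = 32 * 6^(-1) mod 41 = 19

j = 19 (mod 41)


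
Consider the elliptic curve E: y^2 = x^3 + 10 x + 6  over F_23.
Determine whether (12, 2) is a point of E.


Check whether y^2 = x^3 + 10 x + 6 (mod 23) for (x, y) = (12, 2).
LHS: y^2 = 2^2 mod 23 = 4
RHS: x^3 + 10 x + 6 = 12^3 + 10*12 + 6 mod 23 = 14
LHS != RHS

No, not on the curve


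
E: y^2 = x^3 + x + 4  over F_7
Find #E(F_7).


For each x in F_7, count y with y^2 = x^3 + 1 x + 4 mod 7:
  x = 0: RHS = 4, y in [2, 5]  -> 2 point(s)
  x = 2: RHS = 0, y in [0]  -> 1 point(s)
  x = 4: RHS = 2, y in [3, 4]  -> 2 point(s)
  x = 5: RHS = 1, y in [1, 6]  -> 2 point(s)
  x = 6: RHS = 2, y in [3, 4]  -> 2 point(s)
Affine points: 9. Add the point at infinity: total = 10.

#E(F_7) = 10


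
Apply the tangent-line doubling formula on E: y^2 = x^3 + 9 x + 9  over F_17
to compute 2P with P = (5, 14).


Doubling: s = (3 x1^2 + a) / (2 y1)
s = (3*5^2 + 9) / (2*14) mod 17 = 3
x3 = s^2 - 2 x1 mod 17 = 3^2 - 2*5 = 16
y3 = s (x1 - x3) - y1 mod 17 = 3 * (5 - 16) - 14 = 4

2P = (16, 4)


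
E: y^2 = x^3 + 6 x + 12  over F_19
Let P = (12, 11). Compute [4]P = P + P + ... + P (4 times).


k = 4 = 100_2 (binary, LSB first: 001)
Double-and-add from P = (12, 11):
  bit 0 = 0: acc unchanged = O
  bit 1 = 0: acc unchanged = O
  bit 2 = 1: acc = O + (12, 11) = (12, 11)

4P = (12, 11)


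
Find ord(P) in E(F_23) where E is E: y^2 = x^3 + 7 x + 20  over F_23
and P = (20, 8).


Compute successive multiples of P until we hit O:
  1P = (20, 8)
  2P = (8, 6)
  3P = (11, 5)
  4P = (10, 3)
  5P = (22, 14)
  6P = (13, 13)
  7P = (6, 5)
  8P = (15, 21)
  ... (continuing to 17P)
  17P = O

ord(P) = 17


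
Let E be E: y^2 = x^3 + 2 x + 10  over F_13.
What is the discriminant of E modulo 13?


4 a^3 + 27 b^2 = 4*2^3 + 27*10^2 = 32 + 2700 = 2732
Delta = -16 * (2732) = -43712
Delta mod 13 = 7

Delta = 7 (mod 13)


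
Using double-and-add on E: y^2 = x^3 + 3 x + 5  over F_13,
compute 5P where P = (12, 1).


k = 5 = 101_2 (binary, LSB first: 101)
Double-and-add from P = (12, 1):
  bit 0 = 1: acc = O + (12, 1) = (12, 1)
  bit 1 = 0: acc unchanged = (12, 1)
  bit 2 = 1: acc = (12, 1) + (1, 3) = (1, 10)

5P = (1, 10)


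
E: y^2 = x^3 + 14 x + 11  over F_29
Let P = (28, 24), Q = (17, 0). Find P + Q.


P != Q, so use the chord formula.
s = (y2 - y1) / (x2 - x1) = (5) / (18) mod 29 = 18
x3 = s^2 - x1 - x2 mod 29 = 18^2 - 28 - 17 = 18
y3 = s (x1 - x3) - y1 mod 29 = 18 * (28 - 18) - 24 = 11

P + Q = (18, 11)


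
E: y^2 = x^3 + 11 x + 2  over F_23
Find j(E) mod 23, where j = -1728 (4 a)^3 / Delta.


Delta = -16(4 a^3 + 27 b^2) mod 23 = 5
-1728 * (4 a)^3 = -1728 * (4*11)^3 mod 23 = 1
j = 1 * 5^(-1) mod 23 = 14

j = 14 (mod 23)


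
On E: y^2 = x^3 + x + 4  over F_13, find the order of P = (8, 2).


Compute successive multiples of P until we hit O:
  1P = (8, 2)
  2P = (7, 4)
  3P = (2, 12)
  4P = (0, 2)
  5P = (5, 11)
  6P = (9, 1)
  7P = (10, 0)
  8P = (9, 12)
  ... (continuing to 14P)
  14P = O

ord(P) = 14


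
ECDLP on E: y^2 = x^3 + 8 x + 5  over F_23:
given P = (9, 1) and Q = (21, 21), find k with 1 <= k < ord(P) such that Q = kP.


Enumerate multiples of P until we hit Q = (21, 21):
  1P = (9, 1)
  2P = (6, 19)
  3P = (21, 2)
  4P = (20, 0)
  5P = (21, 21)
Match found at i = 5.

k = 5


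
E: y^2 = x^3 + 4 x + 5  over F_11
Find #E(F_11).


For each x in F_11, count y with y^2 = x^3 + 4 x + 5 mod 11:
  x = 0: RHS = 5, y in [4, 7]  -> 2 point(s)
  x = 3: RHS = 0, y in [0]  -> 1 point(s)
  x = 6: RHS = 3, y in [5, 6]  -> 2 point(s)
  x = 9: RHS = 0, y in [0]  -> 1 point(s)
  x = 10: RHS = 0, y in [0]  -> 1 point(s)
Affine points: 7. Add the point at infinity: total = 8.

#E(F_11) = 8


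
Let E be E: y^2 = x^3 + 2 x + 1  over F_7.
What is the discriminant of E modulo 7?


4 a^3 + 27 b^2 = 4*2^3 + 27*1^2 = 32 + 27 = 59
Delta = -16 * (59) = -944
Delta mod 7 = 1

Delta = 1 (mod 7)


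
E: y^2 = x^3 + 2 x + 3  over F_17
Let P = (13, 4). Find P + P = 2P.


Doubling: s = (3 x1^2 + a) / (2 y1)
s = (3*13^2 + 2) / (2*4) mod 17 = 2
x3 = s^2 - 2 x1 mod 17 = 2^2 - 2*13 = 12
y3 = s (x1 - x3) - y1 mod 17 = 2 * (13 - 12) - 4 = 15

2P = (12, 15)


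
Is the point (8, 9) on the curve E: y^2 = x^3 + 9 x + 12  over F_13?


Check whether y^2 = x^3 + 9 x + 12 (mod 13) for (x, y) = (8, 9).
LHS: y^2 = 9^2 mod 13 = 3
RHS: x^3 + 9 x + 12 = 8^3 + 9*8 + 12 mod 13 = 11
LHS != RHS

No, not on the curve


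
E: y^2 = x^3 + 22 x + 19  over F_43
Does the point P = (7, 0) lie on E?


Check whether y^2 = x^3 + 22 x + 19 (mod 43) for (x, y) = (7, 0).
LHS: y^2 = 0^2 mod 43 = 0
RHS: x^3 + 22 x + 19 = 7^3 + 22*7 + 19 mod 43 = 0
LHS = RHS

Yes, on the curve


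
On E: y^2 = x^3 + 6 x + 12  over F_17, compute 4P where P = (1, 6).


k = 4 = 100_2 (binary, LSB first: 001)
Double-and-add from P = (1, 6):
  bit 0 = 0: acc unchanged = O
  bit 1 = 0: acc unchanged = O
  bit 2 = 1: acc = O + (9, 8) = (9, 8)

4P = (9, 8)


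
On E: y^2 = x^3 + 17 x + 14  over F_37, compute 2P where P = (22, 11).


Doubling: s = (3 x1^2 + a) / (2 y1)
s = (3*22^2 + 17) / (2*11) mod 37 = 18
x3 = s^2 - 2 x1 mod 37 = 18^2 - 2*22 = 21
y3 = s (x1 - x3) - y1 mod 37 = 18 * (22 - 21) - 11 = 7

2P = (21, 7)


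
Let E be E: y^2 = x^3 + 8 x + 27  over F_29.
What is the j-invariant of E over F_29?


Delta = -16(4 a^3 + 27 b^2) mod 29 = 14
-1728 * (4 a)^3 = -1728 * (4*8)^3 mod 29 = 5
j = 5 * 14^(-1) mod 29 = 19

j = 19 (mod 29)


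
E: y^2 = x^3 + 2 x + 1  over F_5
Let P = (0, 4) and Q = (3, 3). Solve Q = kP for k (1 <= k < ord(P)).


Enumerate multiples of P until we hit Q = (3, 3):
  1P = (0, 4)
  2P = (1, 2)
  3P = (3, 2)
  4P = (3, 3)
Match found at i = 4.

k = 4


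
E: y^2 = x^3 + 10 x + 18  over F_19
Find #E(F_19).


For each x in F_19, count y with y^2 = x^3 + 10 x + 18 mod 19:
  x = 6: RHS = 9, y in [3, 16]  -> 2 point(s)
  x = 9: RHS = 1, y in [1, 18]  -> 2 point(s)
  x = 10: RHS = 16, y in [4, 15]  -> 2 point(s)
  x = 12: RHS = 4, y in [2, 17]  -> 2 point(s)
  x = 15: RHS = 9, y in [3, 16]  -> 2 point(s)
  x = 17: RHS = 9, y in [3, 16]  -> 2 point(s)
  x = 18: RHS = 7, y in [8, 11]  -> 2 point(s)
Affine points: 14. Add the point at infinity: total = 15.

#E(F_19) = 15


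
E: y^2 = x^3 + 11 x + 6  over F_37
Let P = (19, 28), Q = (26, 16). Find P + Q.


P != Q, so use the chord formula.
s = (y2 - y1) / (x2 - x1) = (25) / (7) mod 37 = 30
x3 = s^2 - x1 - x2 mod 37 = 30^2 - 19 - 26 = 4
y3 = s (x1 - x3) - y1 mod 37 = 30 * (19 - 4) - 28 = 15

P + Q = (4, 15)


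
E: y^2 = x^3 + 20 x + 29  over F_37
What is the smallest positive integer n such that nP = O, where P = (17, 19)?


Compute successive multiples of P until we hit O:
  1P = (17, 19)
  2P = (4, 5)
  3P = (13, 28)
  4P = (19, 4)
  5P = (11, 10)
  6P = (2, 22)
  7P = (21, 4)
  8P = (20, 20)
  ... (continuing to 31P)
  31P = O

ord(P) = 31


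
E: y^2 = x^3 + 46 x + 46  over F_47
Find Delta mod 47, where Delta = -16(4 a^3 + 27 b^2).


4 a^3 + 27 b^2 = 4*46^3 + 27*46^2 = 389344 + 57132 = 446476
Delta = -16 * (446476) = -7143616
Delta mod 47 = 8

Delta = 8 (mod 47)


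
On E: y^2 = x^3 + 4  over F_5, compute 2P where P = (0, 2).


Doubling: s = (3 x1^2 + a) / (2 y1)
s = (3*0^2 + 0) / (2*2) mod 5 = 0
x3 = s^2 - 2 x1 mod 5 = 0^2 - 2*0 = 0
y3 = s (x1 - x3) - y1 mod 5 = 0 * (0 - 0) - 2 = 3

2P = (0, 3)


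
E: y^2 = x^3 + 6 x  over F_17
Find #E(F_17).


For each x in F_17, count y with y^2 = x^3 + 6 x + 0 mod 17:
  x = 0: RHS = 0, y in [0]  -> 1 point(s)
  x = 5: RHS = 2, y in [6, 11]  -> 2 point(s)
  x = 8: RHS = 16, y in [4, 13]  -> 2 point(s)
  x = 9: RHS = 1, y in [1, 16]  -> 2 point(s)
  x = 12: RHS = 15, y in [7, 10]  -> 2 point(s)
Affine points: 9. Add the point at infinity: total = 10.

#E(F_17) = 10


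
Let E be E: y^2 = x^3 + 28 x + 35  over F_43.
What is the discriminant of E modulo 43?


4 a^3 + 27 b^2 = 4*28^3 + 27*35^2 = 87808 + 33075 = 120883
Delta = -16 * (120883) = -1934128
Delta mod 43 = 12

Delta = 12 (mod 43)


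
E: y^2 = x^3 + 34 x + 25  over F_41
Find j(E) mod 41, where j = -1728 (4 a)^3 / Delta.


Delta = -16(4 a^3 + 27 b^2) mod 41 = 2
-1728 * (4 a)^3 = -1728 * (4*34)^3 mod 41 = 20
j = 20 * 2^(-1) mod 41 = 10

j = 10 (mod 41)


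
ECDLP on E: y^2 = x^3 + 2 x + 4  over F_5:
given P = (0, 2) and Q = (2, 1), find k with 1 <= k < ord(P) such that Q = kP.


Enumerate multiples of P until we hit Q = (2, 1):
  1P = (0, 2)
  2P = (4, 1)
  3P = (2, 1)
Match found at i = 3.

k = 3


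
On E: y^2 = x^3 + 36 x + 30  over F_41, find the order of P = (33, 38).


Compute successive multiples of P until we hit O:
  1P = (33, 38)
  2P = (25, 27)
  3P = (15, 38)
  4P = (34, 3)
  5P = (10, 18)
  6P = (21, 17)
  7P = (8, 16)
  8P = (32, 17)
  ... (continuing to 49P)
  49P = O

ord(P) = 49


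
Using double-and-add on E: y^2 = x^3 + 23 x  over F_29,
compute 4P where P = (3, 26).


k = 4 = 100_2 (binary, LSB first: 001)
Double-and-add from P = (3, 26):
  bit 0 = 0: acc unchanged = O
  bit 1 = 0: acc unchanged = O
  bit 2 = 1: acc = O + (1, 16) = (1, 16)

4P = (1, 16)


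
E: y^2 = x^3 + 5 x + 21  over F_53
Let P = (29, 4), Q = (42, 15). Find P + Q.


P != Q, so use the chord formula.
s = (y2 - y1) / (x2 - x1) = (11) / (13) mod 53 = 9
x3 = s^2 - x1 - x2 mod 53 = 9^2 - 29 - 42 = 10
y3 = s (x1 - x3) - y1 mod 53 = 9 * (29 - 10) - 4 = 8

P + Q = (10, 8)


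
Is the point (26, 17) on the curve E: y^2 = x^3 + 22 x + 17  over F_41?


Check whether y^2 = x^3 + 22 x + 17 (mod 41) for (x, y) = (26, 17).
LHS: y^2 = 17^2 mod 41 = 2
RHS: x^3 + 22 x + 17 = 26^3 + 22*26 + 17 mod 41 = 2
LHS = RHS

Yes, on the curve


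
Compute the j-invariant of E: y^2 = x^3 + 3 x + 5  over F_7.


Delta = -16(4 a^3 + 27 b^2) mod 7 = 2
-1728 * (4 a)^3 = -1728 * (4*3)^3 mod 7 = 6
j = 6 * 2^(-1) mod 7 = 3

j = 3 (mod 7)


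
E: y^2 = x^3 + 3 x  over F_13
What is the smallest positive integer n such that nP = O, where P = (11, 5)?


Compute successive multiples of P until we hit O:
  1P = (11, 5)
  2P = (3, 7)
  3P = (8, 4)
  4P = (10, 4)
  5P = (6, 0)
  6P = (10, 9)
  7P = (8, 9)
  8P = (3, 6)
  ... (continuing to 10P)
  10P = O

ord(P) = 10


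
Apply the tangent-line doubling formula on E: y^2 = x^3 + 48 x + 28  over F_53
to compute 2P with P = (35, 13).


Doubling: s = (3 x1^2 + a) / (2 y1)
s = (3*35^2 + 48) / (2*13) mod 53 = 27
x3 = s^2 - 2 x1 mod 53 = 27^2 - 2*35 = 23
y3 = s (x1 - x3) - y1 mod 53 = 27 * (35 - 23) - 13 = 46

2P = (23, 46)


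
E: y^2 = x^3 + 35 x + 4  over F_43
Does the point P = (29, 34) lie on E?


Check whether y^2 = x^3 + 35 x + 4 (mod 43) for (x, y) = (29, 34).
LHS: y^2 = 34^2 mod 43 = 38
RHS: x^3 + 35 x + 4 = 29^3 + 35*29 + 4 mod 43 = 38
LHS = RHS

Yes, on the curve


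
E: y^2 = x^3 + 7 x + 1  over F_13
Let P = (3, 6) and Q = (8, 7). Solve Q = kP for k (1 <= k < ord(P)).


Enumerate multiples of P until we hit Q = (8, 7):
  1P = (3, 6)
  2P = (6, 5)
  3P = (7, 4)
  4P = (0, 12)
  5P = (1, 3)
  6P = (8, 6)
  7P = (2, 7)
  8P = (9, 0)
  9P = (2, 6)
  10P = (8, 7)
Match found at i = 10.

k = 10


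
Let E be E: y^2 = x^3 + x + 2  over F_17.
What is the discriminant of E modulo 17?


4 a^3 + 27 b^2 = 4*1^3 + 27*2^2 = 4 + 108 = 112
Delta = -16 * (112) = -1792
Delta mod 17 = 10

Delta = 10 (mod 17)


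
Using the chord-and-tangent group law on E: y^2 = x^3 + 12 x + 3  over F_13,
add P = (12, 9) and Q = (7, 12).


P != Q, so use the chord formula.
s = (y2 - y1) / (x2 - x1) = (3) / (8) mod 13 = 2
x3 = s^2 - x1 - x2 mod 13 = 2^2 - 12 - 7 = 11
y3 = s (x1 - x3) - y1 mod 13 = 2 * (12 - 11) - 9 = 6

P + Q = (11, 6)


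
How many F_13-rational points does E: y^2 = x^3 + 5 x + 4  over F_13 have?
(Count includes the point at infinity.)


For each x in F_13, count y with y^2 = x^3 + 5 x + 4 mod 13:
  x = 0: RHS = 4, y in [2, 11]  -> 2 point(s)
  x = 1: RHS = 10, y in [6, 7]  -> 2 point(s)
  x = 2: RHS = 9, y in [3, 10]  -> 2 point(s)
  x = 4: RHS = 10, y in [6, 7]  -> 2 point(s)
  x = 6: RHS = 3, y in [4, 9]  -> 2 point(s)
  x = 8: RHS = 10, y in [6, 7]  -> 2 point(s)
  x = 10: RHS = 1, y in [1, 12]  -> 2 point(s)
  x = 11: RHS = 12, y in [5, 8]  -> 2 point(s)
Affine points: 16. Add the point at infinity: total = 17.

#E(F_13) = 17


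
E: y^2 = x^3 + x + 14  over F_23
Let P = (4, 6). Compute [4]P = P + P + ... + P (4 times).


k = 4 = 100_2 (binary, LSB first: 001)
Double-and-add from P = (4, 6):
  bit 0 = 0: acc unchanged = O
  bit 1 = 0: acc unchanged = O
  bit 2 = 1: acc = O + (16, 20) = (16, 20)

4P = (16, 20)


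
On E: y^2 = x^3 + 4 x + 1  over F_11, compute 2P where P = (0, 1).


Doubling: s = (3 x1^2 + a) / (2 y1)
s = (3*0^2 + 4) / (2*1) mod 11 = 2
x3 = s^2 - 2 x1 mod 11 = 2^2 - 2*0 = 4
y3 = s (x1 - x3) - y1 mod 11 = 2 * (0 - 4) - 1 = 2

2P = (4, 2)


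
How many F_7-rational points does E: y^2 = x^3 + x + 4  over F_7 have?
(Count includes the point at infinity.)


For each x in F_7, count y with y^2 = x^3 + 1 x + 4 mod 7:
  x = 0: RHS = 4, y in [2, 5]  -> 2 point(s)
  x = 2: RHS = 0, y in [0]  -> 1 point(s)
  x = 4: RHS = 2, y in [3, 4]  -> 2 point(s)
  x = 5: RHS = 1, y in [1, 6]  -> 2 point(s)
  x = 6: RHS = 2, y in [3, 4]  -> 2 point(s)
Affine points: 9. Add the point at infinity: total = 10.

#E(F_7) = 10


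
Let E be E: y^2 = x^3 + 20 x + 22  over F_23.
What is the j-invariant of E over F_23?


Delta = -16(4 a^3 + 27 b^2) mod 23 = 8
-1728 * (4 a)^3 = -1728 * (4*20)^3 mod 23 = 9
j = 9 * 8^(-1) mod 23 = 4

j = 4 (mod 23)


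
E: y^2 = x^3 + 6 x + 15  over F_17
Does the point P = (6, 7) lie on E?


Check whether y^2 = x^3 + 6 x + 15 (mod 17) for (x, y) = (6, 7).
LHS: y^2 = 7^2 mod 17 = 15
RHS: x^3 + 6 x + 15 = 6^3 + 6*6 + 15 mod 17 = 12
LHS != RHS

No, not on the curve


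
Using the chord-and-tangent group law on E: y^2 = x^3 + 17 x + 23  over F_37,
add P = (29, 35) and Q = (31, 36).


P != Q, so use the chord formula.
s = (y2 - y1) / (x2 - x1) = (1) / (2) mod 37 = 19
x3 = s^2 - x1 - x2 mod 37 = 19^2 - 29 - 31 = 5
y3 = s (x1 - x3) - y1 mod 37 = 19 * (29 - 5) - 35 = 14

P + Q = (5, 14)


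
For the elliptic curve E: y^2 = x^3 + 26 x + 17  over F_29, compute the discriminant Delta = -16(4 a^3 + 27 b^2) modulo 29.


4 a^3 + 27 b^2 = 4*26^3 + 27*17^2 = 70304 + 7803 = 78107
Delta = -16 * (78107) = -1249712
Delta mod 29 = 14

Delta = 14 (mod 29)


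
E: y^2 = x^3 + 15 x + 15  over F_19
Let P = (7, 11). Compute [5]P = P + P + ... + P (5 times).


k = 5 = 101_2 (binary, LSB first: 101)
Double-and-add from P = (7, 11):
  bit 0 = 1: acc = O + (7, 11) = (7, 11)
  bit 1 = 0: acc unchanged = (7, 11)
  bit 2 = 1: acc = (7, 11) + (16, 0) = (5, 14)

5P = (5, 14)


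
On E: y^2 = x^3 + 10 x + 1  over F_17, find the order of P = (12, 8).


Compute successive multiples of P until we hit O:
  1P = (12, 8)
  2P = (10, 9)
  3P = (8, 7)
  4P = (13, 13)
  5P = (0, 1)
  6P = (9, 15)
  7P = (9, 2)
  8P = (0, 16)
  ... (continuing to 13P)
  13P = O

ord(P) = 13


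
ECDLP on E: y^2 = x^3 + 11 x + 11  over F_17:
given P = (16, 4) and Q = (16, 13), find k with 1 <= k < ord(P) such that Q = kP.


Enumerate multiples of P until we hit Q = (16, 13):
  1P = (16, 4)
  2P = (4, 0)
  3P = (16, 13)
Match found at i = 3.

k = 3


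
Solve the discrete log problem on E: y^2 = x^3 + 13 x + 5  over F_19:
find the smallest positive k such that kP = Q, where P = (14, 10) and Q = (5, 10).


Enumerate multiples of P until we hit Q = (5, 10):
  1P = (14, 10)
  2P = (2, 1)
  3P = (0, 10)
  4P = (5, 9)
  5P = (4, 8)
  6P = (17, 16)
  7P = (11, 15)
  8P = (1, 0)
  9P = (11, 4)
  10P = (17, 3)
  11P = (4, 11)
  12P = (5, 10)
Match found at i = 12.

k = 12


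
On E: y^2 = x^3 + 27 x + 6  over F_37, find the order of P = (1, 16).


Compute successive multiples of P until we hit O:
  1P = (1, 16)
  2P = (34, 34)
  3P = (13, 1)
  4P = (13, 36)
  5P = (34, 3)
  6P = (1, 21)
  7P = O

ord(P) = 7


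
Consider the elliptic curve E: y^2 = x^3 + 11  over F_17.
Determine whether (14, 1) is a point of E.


Check whether y^2 = x^3 + 0 x + 11 (mod 17) for (x, y) = (14, 1).
LHS: y^2 = 1^2 mod 17 = 1
RHS: x^3 + 0 x + 11 = 14^3 + 0*14 + 11 mod 17 = 1
LHS = RHS

Yes, on the curve


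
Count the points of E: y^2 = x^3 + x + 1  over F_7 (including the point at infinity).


For each x in F_7, count y with y^2 = x^3 + 1 x + 1 mod 7:
  x = 0: RHS = 1, y in [1, 6]  -> 2 point(s)
  x = 2: RHS = 4, y in [2, 5]  -> 2 point(s)
Affine points: 4. Add the point at infinity: total = 5.

#E(F_7) = 5


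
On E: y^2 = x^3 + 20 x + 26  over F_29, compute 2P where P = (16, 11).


Doubling: s = (3 x1^2 + a) / (2 y1)
s = (3*16^2 + 20) / (2*11) mod 29 = 20
x3 = s^2 - 2 x1 mod 29 = 20^2 - 2*16 = 20
y3 = s (x1 - x3) - y1 mod 29 = 20 * (16 - 20) - 11 = 25

2P = (20, 25)


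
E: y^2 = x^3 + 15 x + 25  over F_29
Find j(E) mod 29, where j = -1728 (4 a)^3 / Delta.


Delta = -16(4 a^3 + 27 b^2) mod 29 = 11
-1728 * (4 a)^3 = -1728 * (4*15)^3 mod 29 = 9
j = 9 * 11^(-1) mod 29 = 14

j = 14 (mod 29)


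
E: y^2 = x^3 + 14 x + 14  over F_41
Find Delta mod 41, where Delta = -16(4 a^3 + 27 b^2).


4 a^3 + 27 b^2 = 4*14^3 + 27*14^2 = 10976 + 5292 = 16268
Delta = -16 * (16268) = -260288
Delta mod 41 = 21

Delta = 21 (mod 41)


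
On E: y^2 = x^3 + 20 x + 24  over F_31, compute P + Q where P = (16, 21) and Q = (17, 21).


P != Q, so use the chord formula.
s = (y2 - y1) / (x2 - x1) = (0) / (1) mod 31 = 0
x3 = s^2 - x1 - x2 mod 31 = 0^2 - 16 - 17 = 29
y3 = s (x1 - x3) - y1 mod 31 = 0 * (16 - 29) - 21 = 10

P + Q = (29, 10)


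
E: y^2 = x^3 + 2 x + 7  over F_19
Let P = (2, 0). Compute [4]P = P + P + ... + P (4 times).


k = 4 = 100_2 (binary, LSB first: 001)
Double-and-add from P = (2, 0):
  bit 0 = 0: acc unchanged = O
  bit 1 = 0: acc unchanged = O
  bit 2 = 1: acc = O + O = O

4P = O


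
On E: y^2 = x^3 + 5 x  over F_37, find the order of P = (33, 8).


Compute successive multiples of P until we hit O:
  1P = (33, 8)
  2P = (9, 16)
  3P = (28, 15)
  4P = (12, 7)
  5P = (4, 11)
  6P = (25, 32)
  7P = (25, 5)
  8P = (4, 26)
  ... (continuing to 13P)
  13P = O

ord(P) = 13


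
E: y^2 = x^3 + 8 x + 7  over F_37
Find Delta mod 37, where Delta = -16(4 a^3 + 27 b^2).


4 a^3 + 27 b^2 = 4*8^3 + 27*7^2 = 2048 + 1323 = 3371
Delta = -16 * (3371) = -53936
Delta mod 37 = 10

Delta = 10 (mod 37)


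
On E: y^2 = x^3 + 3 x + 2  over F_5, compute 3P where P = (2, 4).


k = 3 = 11_2 (binary, LSB first: 11)
Double-and-add from P = (2, 4):
  bit 0 = 1: acc = O + (2, 4) = (2, 4)
  bit 1 = 1: acc = (2, 4) + (1, 1) = (1, 4)

3P = (1, 4)


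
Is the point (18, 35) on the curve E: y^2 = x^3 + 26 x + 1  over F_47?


Check whether y^2 = x^3 + 26 x + 1 (mod 47) for (x, y) = (18, 35).
LHS: y^2 = 35^2 mod 47 = 3
RHS: x^3 + 26 x + 1 = 18^3 + 26*18 + 1 mod 47 = 3
LHS = RHS

Yes, on the curve


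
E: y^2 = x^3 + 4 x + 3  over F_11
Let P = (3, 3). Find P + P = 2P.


Doubling: s = (3 x1^2 + a) / (2 y1)
s = (3*3^2 + 4) / (2*3) mod 11 = 7
x3 = s^2 - 2 x1 mod 11 = 7^2 - 2*3 = 10
y3 = s (x1 - x3) - y1 mod 11 = 7 * (3 - 10) - 3 = 3

2P = (10, 3)


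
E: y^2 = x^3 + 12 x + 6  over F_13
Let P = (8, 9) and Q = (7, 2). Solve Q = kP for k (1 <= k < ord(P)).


Enumerate multiples of P until we hit Q = (7, 2):
  1P = (8, 9)
  2P = (7, 11)
  3P = (2, 5)
  4P = (2, 8)
  5P = (7, 2)
Match found at i = 5.

k = 5


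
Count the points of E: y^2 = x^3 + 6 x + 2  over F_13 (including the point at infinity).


For each x in F_13, count y with y^2 = x^3 + 6 x + 2 mod 13:
  x = 1: RHS = 9, y in [3, 10]  -> 2 point(s)
  x = 2: RHS = 9, y in [3, 10]  -> 2 point(s)
  x = 4: RHS = 12, y in [5, 8]  -> 2 point(s)
  x = 5: RHS = 1, y in [1, 12]  -> 2 point(s)
  x = 7: RHS = 10, y in [6, 7]  -> 2 point(s)
  x = 8: RHS = 3, y in [4, 9]  -> 2 point(s)
  x = 10: RHS = 9, y in [3, 10]  -> 2 point(s)
Affine points: 14. Add the point at infinity: total = 15.

#E(F_13) = 15


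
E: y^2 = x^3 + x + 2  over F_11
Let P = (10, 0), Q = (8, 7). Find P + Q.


P != Q, so use the chord formula.
s = (y2 - y1) / (x2 - x1) = (7) / (9) mod 11 = 2
x3 = s^2 - x1 - x2 mod 11 = 2^2 - 10 - 8 = 8
y3 = s (x1 - x3) - y1 mod 11 = 2 * (10 - 8) - 0 = 4

P + Q = (8, 4)


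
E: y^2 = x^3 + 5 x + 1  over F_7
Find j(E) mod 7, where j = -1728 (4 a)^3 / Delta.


Delta = -16(4 a^3 + 27 b^2) mod 7 = 3
-1728 * (4 a)^3 = -1728 * (4*5)^3 mod 7 = 6
j = 6 * 3^(-1) mod 7 = 2

j = 2 (mod 7)


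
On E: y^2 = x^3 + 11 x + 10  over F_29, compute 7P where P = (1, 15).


k = 7 = 111_2 (binary, LSB first: 111)
Double-and-add from P = (1, 15):
  bit 0 = 1: acc = O + (1, 15) = (1, 15)
  bit 1 = 1: acc = (1, 15) + (20, 9) = (13, 1)
  bit 2 = 1: acc = (13, 1) + (22, 24) = (17, 21)

7P = (17, 21)


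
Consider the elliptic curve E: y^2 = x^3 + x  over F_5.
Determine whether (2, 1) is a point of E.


Check whether y^2 = x^3 + 1 x + 0 (mod 5) for (x, y) = (2, 1).
LHS: y^2 = 1^2 mod 5 = 1
RHS: x^3 + 1 x + 0 = 2^3 + 1*2 + 0 mod 5 = 0
LHS != RHS

No, not on the curve


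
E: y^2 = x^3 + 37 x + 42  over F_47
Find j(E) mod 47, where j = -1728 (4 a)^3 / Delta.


Delta = -16(4 a^3 + 27 b^2) mod 47 = 43
-1728 * (4 a)^3 = -1728 * (4*37)^3 mod 47 = 13
j = 13 * 43^(-1) mod 47 = 32

j = 32 (mod 47)


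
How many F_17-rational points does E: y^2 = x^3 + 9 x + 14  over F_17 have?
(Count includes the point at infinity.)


For each x in F_17, count y with y^2 = x^3 + 9 x + 14 mod 17:
  x = 3: RHS = 0, y in [0]  -> 1 point(s)
  x = 9: RHS = 8, y in [5, 12]  -> 2 point(s)
  x = 10: RHS = 16, y in [4, 13]  -> 2 point(s)
  x = 11: RHS = 16, y in [4, 13]  -> 2 point(s)
  x = 13: RHS = 16, y in [4, 13]  -> 2 point(s)
  x = 16: RHS = 4, y in [2, 15]  -> 2 point(s)
Affine points: 11. Add the point at infinity: total = 12.

#E(F_17) = 12


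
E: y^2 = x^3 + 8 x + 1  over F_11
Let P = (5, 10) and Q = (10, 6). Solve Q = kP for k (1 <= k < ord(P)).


Enumerate multiples of P until we hit Q = (10, 6):
  1P = (5, 10)
  2P = (10, 5)
  3P = (8, 4)
  4P = (2, 6)
  5P = (7, 2)
  6P = (4, 8)
  7P = (6, 10)
  8P = (0, 1)
  9P = (0, 10)
  10P = (6, 1)
  11P = (4, 3)
  12P = (7, 9)
  13P = (2, 5)
  14P = (8, 7)
  15P = (10, 6)
Match found at i = 15.

k = 15


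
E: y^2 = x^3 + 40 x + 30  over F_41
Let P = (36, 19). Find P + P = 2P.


Doubling: s = (3 x1^2 + a) / (2 y1)
s = (3*36^2 + 40) / (2*19) mod 41 = 30
x3 = s^2 - 2 x1 mod 41 = 30^2 - 2*36 = 8
y3 = s (x1 - x3) - y1 mod 41 = 30 * (36 - 8) - 19 = 1

2P = (8, 1)
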